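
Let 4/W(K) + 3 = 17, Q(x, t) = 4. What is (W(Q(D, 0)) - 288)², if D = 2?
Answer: 4056196/49 ≈ 82780.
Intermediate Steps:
W(K) = 2/7 (W(K) = 4/(-3 + 17) = 4/14 = 4*(1/14) = 2/7)
(W(Q(D, 0)) - 288)² = (2/7 - 288)² = (-2014/7)² = 4056196/49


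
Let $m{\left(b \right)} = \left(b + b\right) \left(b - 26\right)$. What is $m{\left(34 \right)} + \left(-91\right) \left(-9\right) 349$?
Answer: $286375$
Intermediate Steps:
$m{\left(b \right)} = 2 b \left(-26 + b\right)$
$m{\left(34 \right)} + \left(-91\right) \left(-9\right) 349 = 2 \cdot 34 \left(-26 + 34\right) + \left(-91\right) \left(-9\right) 349 = 2 \cdot 34 \cdot 8 + 819 \cdot 349 = 544 + 285831 = 286375$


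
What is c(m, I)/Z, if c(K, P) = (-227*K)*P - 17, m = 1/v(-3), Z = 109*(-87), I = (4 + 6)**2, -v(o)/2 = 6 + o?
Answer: -11299/28449 ≈ -0.39717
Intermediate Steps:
v(o) = -12 - 2*o (v(o) = -2*(6 + o) = -12 - 2*o)
I = 100 (I = 10**2 = 100)
Z = -9483
m = -1/6 (m = 1/(-12 - 2*(-3)) = 1/(-12 + 6) = 1/(-6) = -1/6 ≈ -0.16667)
c(K, P) = -17 - 227*K*P (c(K, P) = -227*K*P - 17 = -17 - 227*K*P)
c(m, I)/Z = (-17 - 227*(-1/6)*100)/(-9483) = (-17 + 11350/3)*(-1/9483) = (11299/3)*(-1/9483) = -11299/28449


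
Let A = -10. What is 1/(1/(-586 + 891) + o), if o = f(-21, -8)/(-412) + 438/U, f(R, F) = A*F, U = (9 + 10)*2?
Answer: 596885/6765942 ≈ 0.088219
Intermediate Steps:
U = 38 (U = 19*2 = 38)
f(R, F) = -10*F
o = 22177/1957 (o = -10*(-8)/(-412) + 438/38 = 80*(-1/412) + 438*(1/38) = -20/103 + 219/19 = 22177/1957 ≈ 11.332)
1/(1/(-586 + 891) + o) = 1/(1/(-586 + 891) + 22177/1957) = 1/(1/305 + 22177/1957) = 1/(6765942/596885) = 596885/6765942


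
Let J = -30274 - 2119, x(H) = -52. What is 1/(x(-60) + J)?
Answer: -1/32445 ≈ -3.0821e-5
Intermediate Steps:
J = -32393
1/(x(-60) + J) = 1/(-52 - 32393) = 1/(-32445) = -1/32445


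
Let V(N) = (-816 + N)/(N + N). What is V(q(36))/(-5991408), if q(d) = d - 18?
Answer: 133/35948448 ≈ 3.6997e-6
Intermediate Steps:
q(d) = -18 + d
V(N) = (-816 + N)/(2*N) (V(N) = (-816 + N)/((2*N)) = (-816 + N)*(1/(2*N)) = (-816 + N)/(2*N))
V(q(36))/(-5991408) = ((-816 + (-18 + 36))/(2*(-18 + 36)))/(-5991408) = ((1/2)*(-816 + 18)/18)*(-1/5991408) = ((1/2)*(1/18)*(-798))*(-1/5991408) = -133/6*(-1/5991408) = 133/35948448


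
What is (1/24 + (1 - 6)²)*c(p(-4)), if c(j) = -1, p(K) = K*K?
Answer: -601/24 ≈ -25.042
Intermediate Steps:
p(K) = K²
(1/24 + (1 - 6)²)*c(p(-4)) = (1/24 + (1 - 6)²)*(-1) = (1/24 + (-5)²)*(-1) = (1/24 + 25)*(-1) = (601/24)*(-1) = -601/24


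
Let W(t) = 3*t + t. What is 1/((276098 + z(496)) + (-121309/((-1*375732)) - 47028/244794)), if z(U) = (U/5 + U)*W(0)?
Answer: 15329489868/4232443497873539 ≈ 3.6219e-6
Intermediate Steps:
W(t) = 4*t
z(U) = 0 (z(U) = (U/5 + U)*(4*0) = (U*(⅕) + U)*0 = (U/5 + U)*0 = (6*U/5)*0 = 0)
1/((276098 + z(496)) + (-121309/((-1*375732)) - 47028/244794)) = 1/((276098 + 0) + (-121309/((-1*375732)) - 47028/244794)) = 1/(276098 + (-121309/(-375732) - 47028*1/244794)) = 1/(276098 + (-121309*(-1/375732) - 7838/40799)) = 1/(276098 + (121309/375732 - 7838/40799)) = 1/(276098 + 2004298475/15329489868) = 1/(4232443497873539/15329489868) = 15329489868/4232443497873539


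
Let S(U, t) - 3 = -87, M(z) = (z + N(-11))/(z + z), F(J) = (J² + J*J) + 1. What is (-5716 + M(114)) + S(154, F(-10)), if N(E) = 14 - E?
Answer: -1322261/228 ≈ -5799.4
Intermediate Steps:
F(J) = 1 + 2*J² (F(J) = (J² + J²) + 1 = 2*J² + 1 = 1 + 2*J²)
M(z) = (25 + z)/(2*z) (M(z) = (z + (14 - 1*(-11)))/(z + z) = (z + (14 + 11))/((2*z)) = (z + 25)*(1/(2*z)) = (25 + z)*(1/(2*z)) = (25 + z)/(2*z))
S(U, t) = -84 (S(U, t) = 3 - 87 = -84)
(-5716 + M(114)) + S(154, F(-10)) = (-5716 + (½)*(25 + 114)/114) - 84 = (-5716 + (½)*(1/114)*139) - 84 = (-5716 + 139/228) - 84 = -1303109/228 - 84 = -1322261/228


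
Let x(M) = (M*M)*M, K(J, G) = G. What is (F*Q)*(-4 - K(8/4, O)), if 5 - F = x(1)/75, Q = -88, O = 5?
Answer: 98736/25 ≈ 3949.4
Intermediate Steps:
x(M) = M³ (x(M) = M²*M = M³)
F = 374/75 (F = 5 - 1³/75 = 5 - 1/75 = 374/75 ≈ 4.9867)
(F*Q)*(-4 - K(8/4, O)) = ((374/75)*(-88))*(-4 - 1*5) = -32912*(-4 - 5)/75 = -32912/75*(-9) = 98736/25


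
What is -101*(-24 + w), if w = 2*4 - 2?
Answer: 1818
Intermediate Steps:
w = 6 (w = 8 - 2 = 6)
-101*(-24 + w) = -101*(-24 + 6) = -101*(-18) = 1818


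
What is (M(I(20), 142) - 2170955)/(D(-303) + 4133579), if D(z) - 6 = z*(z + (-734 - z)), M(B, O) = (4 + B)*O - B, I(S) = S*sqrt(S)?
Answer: -2170387/4355987 + 5640*sqrt(5)/4355987 ≈ -0.49536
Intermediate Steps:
I(S) = S**(3/2)
M(B, O) = -B + O*(4 + B) (M(B, O) = O*(4 + B) - B = -B + O*(4 + B))
D(z) = 6 - 734*z (D(z) = 6 + z*(z + (-734 - z)) = 6 + z*(-734) = 6 - 734*z)
(M(I(20), 142) - 2170955)/(D(-303) + 4133579) = ((-20**(3/2) + 4*142 + 20**(3/2)*142) - 2170955)/((6 - 734*(-303)) + 4133579) = ((-40*sqrt(5) + 568 + (40*sqrt(5))*142) - 2170955)/((6 + 222402) + 4133579) = ((-40*sqrt(5) + 568 + 5680*sqrt(5)) - 2170955)/(222408 + 4133579) = ((568 + 5640*sqrt(5)) - 2170955)/4355987 = (-2170387 + 5640*sqrt(5))*(1/4355987) = -2170387/4355987 + 5640*sqrt(5)/4355987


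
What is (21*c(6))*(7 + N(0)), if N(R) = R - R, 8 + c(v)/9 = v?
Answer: -2646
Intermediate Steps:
c(v) = -72 + 9*v
N(R) = 0
(21*c(6))*(7 + N(0)) = (21*(-72 + 9*6))*(7 + 0) = (21*(-72 + 54))*7 = (21*(-18))*7 = -378*7 = -2646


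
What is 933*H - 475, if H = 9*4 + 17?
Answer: 48974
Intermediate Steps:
H = 53 (H = 36 + 17 = 53)
933*H - 475 = 933*53 - 475 = 49449 - 475 = 48974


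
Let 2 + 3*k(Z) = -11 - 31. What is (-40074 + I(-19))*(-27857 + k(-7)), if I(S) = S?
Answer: 3352376195/3 ≈ 1.1175e+9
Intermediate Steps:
k(Z) = -44/3 (k(Z) = -⅔ + (-11 - 31)/3 = -⅔ + (⅓)*(-42) = -⅔ - 14 = -44/3)
(-40074 + I(-19))*(-27857 + k(-7)) = (-40074 - 19)*(-27857 - 44/3) = -40093*(-83615/3) = 3352376195/3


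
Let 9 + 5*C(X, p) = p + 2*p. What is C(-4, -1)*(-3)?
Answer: 36/5 ≈ 7.2000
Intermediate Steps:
C(X, p) = -9/5 + 3*p/5 (C(X, p) = -9/5 + (p + 2*p)/5 = -9/5 + (3*p)/5 = -9/5 + 3*p/5)
C(-4, -1)*(-3) = (-9/5 + (⅗)*(-1))*(-3) = (-9/5 - ⅗)*(-3) = -12/5*(-3) = 36/5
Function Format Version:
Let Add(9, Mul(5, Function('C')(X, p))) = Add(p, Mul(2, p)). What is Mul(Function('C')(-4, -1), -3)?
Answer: Rational(36, 5) ≈ 7.2000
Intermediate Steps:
Function('C')(X, p) = Add(Rational(-9, 5), Mul(Rational(3, 5), p)) (Function('C')(X, p) = Add(Rational(-9, 5), Mul(Rational(1, 5), Add(p, Mul(2, p)))) = Add(Rational(-9, 5), Mul(Rational(1, 5), Mul(3, p))) = Add(Rational(-9, 5), Mul(Rational(3, 5), p)))
Mul(Function('C')(-4, -1), -3) = Mul(Add(Rational(-9, 5), Mul(Rational(3, 5), -1)), -3) = Mul(Add(Rational(-9, 5), Rational(-3, 5)), -3) = Mul(Rational(-12, 5), -3) = Rational(36, 5)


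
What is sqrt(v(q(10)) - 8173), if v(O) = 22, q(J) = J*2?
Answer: I*sqrt(8151) ≈ 90.283*I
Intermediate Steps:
q(J) = 2*J
sqrt(v(q(10)) - 8173) = sqrt(22 - 8173) = sqrt(-8151) = I*sqrt(8151)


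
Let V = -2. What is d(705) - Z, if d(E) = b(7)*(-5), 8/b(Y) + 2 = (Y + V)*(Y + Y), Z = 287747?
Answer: -4891709/17 ≈ -2.8775e+5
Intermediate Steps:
b(Y) = 8/(-2 + 2*Y*(-2 + Y)) (b(Y) = 8/(-2 + (Y - 2)*(Y + Y)) = 8/(-2 + (-2 + Y)*(2*Y)) = 8/(-2 + 2*Y*(-2 + Y)))
d(E) = -10/17 (d(E) = (4/(-1 + 7**2 - 2*7))*(-5) = (4/(-1 + 49 - 14))*(-5) = (4/34)*(-5) = (4*(1/34))*(-5) = (2/17)*(-5) = -10/17)
d(705) - Z = -10/17 - 1*287747 = -10/17 - 287747 = -4891709/17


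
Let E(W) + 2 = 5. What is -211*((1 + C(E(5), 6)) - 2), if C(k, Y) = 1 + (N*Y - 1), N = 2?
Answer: -2321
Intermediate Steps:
E(W) = 3 (E(W) = -2 + 5 = 3)
C(k, Y) = 2*Y (C(k, Y) = 1 + (2*Y - 1) = 1 + (-1 + 2*Y) = 2*Y)
-211*((1 + C(E(5), 6)) - 2) = -211*((1 + 2*6) - 2) = -211*((1 + 12) - 2) = -211*(13 - 2) = -211*11 = -2321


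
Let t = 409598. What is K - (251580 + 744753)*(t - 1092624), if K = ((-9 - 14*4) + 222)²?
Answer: 680521368307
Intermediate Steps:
K = 24649 (K = ((-9 - 56) + 222)² = (-65 + 222)² = 157² = 24649)
K - (251580 + 744753)*(t - 1092624) = 24649 - (251580 + 744753)*(409598 - 1092624) = 24649 - 996333*(-683026) = 24649 - 1*(-680521343658) = 24649 + 680521343658 = 680521368307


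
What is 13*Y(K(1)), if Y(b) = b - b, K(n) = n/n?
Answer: 0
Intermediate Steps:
K(n) = 1
Y(b) = 0
13*Y(K(1)) = 13*0 = 0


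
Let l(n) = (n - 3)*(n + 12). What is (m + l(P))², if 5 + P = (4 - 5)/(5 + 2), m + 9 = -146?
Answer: 106729561/2401 ≈ 44452.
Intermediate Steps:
m = -155 (m = -9 - 146 = -155)
P = -36/7 (P = -5 + (4 - 5)/(5 + 2) = -5 - 1/7 = -5 - 1*⅐ = -5 - ⅐ = -36/7 ≈ -5.1429)
l(n) = (-3 + n)*(12 + n)
(m + l(P))² = (-155 + (-36 + (-36/7)² + 9*(-36/7)))² = (-155 + (-36 + 1296/49 - 324/7))² = (-155 - 2736/49)² = (-10331/49)² = 106729561/2401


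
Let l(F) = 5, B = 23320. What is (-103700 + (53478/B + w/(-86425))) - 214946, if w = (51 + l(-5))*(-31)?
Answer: -64220436410633/201543100 ≈ -3.1864e+5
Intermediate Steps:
w = -1736 (w = (51 + 5)*(-31) = 56*(-31) = -1736)
(-103700 + (53478/B + w/(-86425))) - 214946 = (-103700 + (53478/23320 - 1736/(-86425))) - 214946 = (-103700 + (53478*(1/23320) - 1736*(-1/86425))) - 214946 = (-103700 + (26739/11660 + 1736/86425)) - 214946 = (-103700 + 466231967/201543100) - 214946 = -20899553238033/201543100 - 214946 = -64220436410633/201543100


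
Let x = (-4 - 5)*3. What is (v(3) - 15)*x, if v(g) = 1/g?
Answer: 396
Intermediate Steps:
x = -27 (x = -9*3 = -27)
(v(3) - 15)*x = (1/3 - 15)*(-27) = (⅓ - 15)*(-27) = -44/3*(-27) = 396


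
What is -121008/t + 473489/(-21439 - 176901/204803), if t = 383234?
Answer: -18847147471530211/841380363011906 ≈ -22.400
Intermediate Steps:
-121008/t + 473489/(-21439 - 176901/204803) = -121008/383234 + 473489/(-21439 - 176901/204803) = -121008*1/383234 + 473489/(-21439 - 176901*1/204803) = -60504/191617 + 473489/(-21439 - 176901/204803) = -60504/191617 + 473489/(-4390948418/204803) = -60504/191617 + 473489*(-204803/4390948418) = -60504/191617 - 96971967667/4390948418 = -18847147471530211/841380363011906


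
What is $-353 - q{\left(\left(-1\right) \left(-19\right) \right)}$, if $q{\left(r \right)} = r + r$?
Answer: $-391$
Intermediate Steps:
$q{\left(r \right)} = 2 r$
$-353 - q{\left(\left(-1\right) \left(-19\right) \right)} = -353 - 2 \left(\left(-1\right) \left(-19\right)\right) = -353 - 2 \cdot 19 = -353 - 38 = -391$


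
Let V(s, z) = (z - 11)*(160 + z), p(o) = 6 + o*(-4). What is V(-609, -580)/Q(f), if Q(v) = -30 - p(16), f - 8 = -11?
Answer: 8865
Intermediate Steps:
p(o) = 6 - 4*o
V(s, z) = (-11 + z)*(160 + z)
f = -3 (f = 8 - 11 = -3)
Q(v) = 28 (Q(v) = -30 - (6 - 4*16) = -30 - (6 - 64) = -30 - 1*(-58) = -30 + 58 = 28)
V(-609, -580)/Q(f) = (-1760 + (-580)² + 149*(-580))/28 = (-1760 + 336400 - 86420)*(1/28) = 248220*(1/28) = 8865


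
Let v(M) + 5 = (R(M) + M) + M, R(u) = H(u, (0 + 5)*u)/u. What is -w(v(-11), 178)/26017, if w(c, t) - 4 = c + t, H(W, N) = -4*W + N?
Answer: -156/26017 ≈ -0.0059961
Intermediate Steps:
H(W, N) = N - 4*W
R(u) = 1 (R(u) = ((0 + 5)*u - 4*u)/u = (5*u - 4*u)/u = u/u = 1)
v(M) = -4 + 2*M (v(M) = -5 + ((1 + M) + M) = -5 + (1 + 2*M) = -4 + 2*M)
w(c, t) = 4 + c + t (w(c, t) = 4 + (c + t) = 4 + c + t)
-w(v(-11), 178)/26017 = -(4 + (-4 + 2*(-11)) + 178)/26017 = -(4 + (-4 - 22) + 178)/26017 = -(4 - 26 + 178)/26017 = -156/26017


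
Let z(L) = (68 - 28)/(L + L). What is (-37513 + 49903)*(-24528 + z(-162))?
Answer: -8205393140/27 ≈ -3.0390e+8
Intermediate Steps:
z(L) = 20/L (z(L) = 40/((2*L)) = 40*(1/(2*L)) = 20/L)
(-37513 + 49903)*(-24528 + z(-162)) = (-37513 + 49903)*(-24528 + 20/(-162)) = 12390*(-24528 + 20*(-1/162)) = 12390*(-24528 - 10/81) = 12390*(-1986778/81) = -8205393140/27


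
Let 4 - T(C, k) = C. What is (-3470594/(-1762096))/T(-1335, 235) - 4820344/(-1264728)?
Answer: 711108334318723/186503631793752 ≈ 3.8128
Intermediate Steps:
T(C, k) = 4 - C
(-3470594/(-1762096))/T(-1335, 235) - 4820344/(-1264728) = (-3470594/(-1762096))/(4 - 1*(-1335)) - 4820344/(-1264728) = (-3470594*(-1/1762096))/(4 + 1335) - 4820344*(-1/1264728) = (1735297/881048)/1339 + 602543/158091 = (1735297/881048)*(1/1339) + 602543/158091 = 1735297/1179723272 + 602543/158091 = 711108334318723/186503631793752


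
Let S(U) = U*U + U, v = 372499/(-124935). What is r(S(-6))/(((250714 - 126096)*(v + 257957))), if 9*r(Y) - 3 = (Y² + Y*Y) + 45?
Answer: 3206665/502015595327116 ≈ 6.3876e-9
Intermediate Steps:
v = -372499/124935 (v = 372499*(-1/124935) = -372499/124935 ≈ -2.9815)
S(U) = U + U² (S(U) = U² + U = U + U²)
r(Y) = 16/3 + 2*Y²/9 (r(Y) = ⅓ + ((Y² + Y*Y) + 45)/9 = ⅓ + ((Y² + Y²) + 45)/9 = ⅓ + (2*Y² + 45)/9 = ⅓ + (45 + 2*Y²)/9 = ⅓ + (5 + 2*Y²/9) = 16/3 + 2*Y²/9)
r(S(-6))/(((250714 - 126096)*(v + 257957))) = (16/3 + 2*(-6*(1 - 6))²/9)/(((250714 - 126096)*(-372499/124935 + 257957))) = (16/3 + 2*(-6*(-5))²/9)/((124618*(32227485296/124935))) = (16/3 + (2/9)*30²)/(4016124762616928/124935) = (16/3 + (2/9)*900)*(124935/4016124762616928) = (16/3 + 200)*(124935/4016124762616928) = (616/3)*(124935/4016124762616928) = 3206665/502015595327116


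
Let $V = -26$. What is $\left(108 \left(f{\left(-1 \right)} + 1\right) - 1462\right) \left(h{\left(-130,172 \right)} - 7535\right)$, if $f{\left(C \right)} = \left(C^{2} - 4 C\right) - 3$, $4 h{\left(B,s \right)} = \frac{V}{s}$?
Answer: $\frac{1474878157}{172} \approx 8.5749 \cdot 10^{6}$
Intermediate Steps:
$h{\left(B,s \right)} = - \frac{13}{2 s}$ ($h{\left(B,s \right)} = \frac{\left(-26\right) \frac{1}{s}}{4} = - \frac{13}{2 s}$)
$f{\left(C \right)} = -3 + C^{2} - 4 C$
$\left(108 \left(f{\left(-1 \right)} + 1\right) - 1462\right) \left(h{\left(-130,172 \right)} - 7535\right) = \left(108 \left(\left(-3 + \left(-1\right)^{2} - -4\right) + 1\right) - 1462\right) \left(- \frac{13}{2 \cdot 172} - 7535\right) = \left(108 \left(\left(-3 + 1 + 4\right) + 1\right) - 1462\right) \left(\left(- \frac{13}{2}\right) \frac{1}{172} - 7535\right) = \left(108 \left(2 + 1\right) - 1462\right) \left(- \frac{13}{344} - 7535\right) = \left(108 \cdot 3 - 1462\right) \left(- \frac{2592053}{344}\right) = \left(324 - 1462\right) \left(- \frac{2592053}{344}\right) = \left(-1138\right) \left(- \frac{2592053}{344}\right) = \frac{1474878157}{172}$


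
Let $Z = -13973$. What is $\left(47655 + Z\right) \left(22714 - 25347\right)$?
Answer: $-88684706$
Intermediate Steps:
$\left(47655 + Z\right) \left(22714 - 25347\right) = \left(47655 - 13973\right) \left(22714 - 25347\right) = 33682 \left(-2633\right) = -88684706$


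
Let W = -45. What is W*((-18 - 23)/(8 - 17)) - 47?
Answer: -252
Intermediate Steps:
W*((-18 - 23)/(8 - 17)) - 47 = -45*(-18 - 23)/(8 - 17) - 47 = -(-1845)/(-9) - 47 = -(-1845)*(-1)/9 - 47 = -45*41/9 - 47 = -205 - 47 = -252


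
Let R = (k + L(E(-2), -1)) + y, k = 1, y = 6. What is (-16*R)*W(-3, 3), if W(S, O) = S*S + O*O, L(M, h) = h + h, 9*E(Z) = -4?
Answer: -1440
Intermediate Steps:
E(Z) = -4/9 (E(Z) = (⅑)*(-4) = -4/9)
L(M, h) = 2*h
R = 5 (R = (1 + 2*(-1)) + 6 = (1 - 2) + 6 = -1 + 6 = 5)
W(S, O) = O² + S² (W(S, O) = S² + O² = O² + S²)
(-16*R)*W(-3, 3) = (-16*5)*(3² + (-3)²) = -80*(9 + 9) = -80*18 = -1440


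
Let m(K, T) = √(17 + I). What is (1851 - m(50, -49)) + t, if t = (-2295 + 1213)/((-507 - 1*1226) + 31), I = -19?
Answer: 1575742/851 - I*√2 ≈ 1851.6 - 1.4142*I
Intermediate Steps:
m(K, T) = I*√2 (m(K, T) = √(17 - 19) = √(-2) = I*√2)
t = 541/851 (t = -1082/((-507 - 1226) + 31) = -1082/(-1733 + 31) = -1082/(-1702) = -1082*(-1/1702) = 541/851 ≈ 0.63572)
(1851 - m(50, -49)) + t = (1851 - I*√2) + 541/851 = 1575742/851 - I*√2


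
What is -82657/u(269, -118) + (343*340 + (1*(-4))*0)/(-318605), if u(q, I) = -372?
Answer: 751187167/3386316 ≈ 221.83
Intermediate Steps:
-82657/u(269, -118) + (343*340 + (1*(-4))*0)/(-318605) = -82657/(-372) + (343*340 + (1*(-4))*0)/(-318605) = -82657*(-1/372) + (116620 - 4*0)*(-1/318605) = 82657/372 + (116620 + 0)*(-1/318605) = 82657/372 + 116620*(-1/318605) = 82657/372 - 3332/9103 = 751187167/3386316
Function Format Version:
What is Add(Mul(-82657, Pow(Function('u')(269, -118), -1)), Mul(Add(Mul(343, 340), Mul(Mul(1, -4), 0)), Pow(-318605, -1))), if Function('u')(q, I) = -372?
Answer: Rational(751187167, 3386316) ≈ 221.83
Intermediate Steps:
Add(Mul(-82657, Pow(Function('u')(269, -118), -1)), Mul(Add(Mul(343, 340), Mul(Mul(1, -4), 0)), Pow(-318605, -1))) = Add(Mul(-82657, Pow(-372, -1)), Mul(Add(Mul(343, 340), Mul(Mul(1, -4), 0)), Pow(-318605, -1))) = Add(Mul(-82657, Rational(-1, 372)), Mul(Add(116620, Mul(-4, 0)), Rational(-1, 318605))) = Add(Rational(82657, 372), Mul(Add(116620, 0), Rational(-1, 318605))) = Add(Rational(82657, 372), Mul(116620, Rational(-1, 318605))) = Add(Rational(82657, 372), Rational(-3332, 9103)) = Rational(751187167, 3386316)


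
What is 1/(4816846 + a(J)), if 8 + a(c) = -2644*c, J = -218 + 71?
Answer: 1/5205506 ≈ 1.9210e-7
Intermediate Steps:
J = -147
a(c) = -8 - 2644*c
1/(4816846 + a(J)) = 1/(4816846 + (-8 - 2644*(-147))) = 1/(4816846 + (-8 + 388668)) = 1/(4816846 + 388660) = 1/5205506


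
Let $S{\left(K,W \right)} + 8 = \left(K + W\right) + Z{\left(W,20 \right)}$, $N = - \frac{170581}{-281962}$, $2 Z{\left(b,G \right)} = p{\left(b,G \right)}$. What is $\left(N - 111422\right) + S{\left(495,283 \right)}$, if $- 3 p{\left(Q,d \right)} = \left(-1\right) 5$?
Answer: $- \frac{46798880512}{422943} \approx -1.1065 \cdot 10^{5}$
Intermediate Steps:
$p{\left(Q,d \right)} = \frac{5}{3}$ ($p{\left(Q,d \right)} = - \frac{\left(-1\right) 5}{3} = \left(- \frac{1}{3}\right) \left(-5\right) = \frac{5}{3}$)
$Z{\left(b,G \right)} = \frac{5}{6}$ ($Z{\left(b,G \right)} = \frac{1}{2} \cdot \frac{5}{3} = \frac{5}{6}$)
$N = \frac{170581}{281962}$ ($N = \left(-170581\right) \left(- \frac{1}{281962}\right) = \frac{170581}{281962} \approx 0.60498$)
$S{\left(K,W \right)} = - \frac{43}{6} + K + W$ ($S{\left(K,W \right)} = -8 + \left(\left(K + W\right) + \frac{5}{6}\right) = -8 + \left(\frac{5}{6} + K + W\right) = - \frac{43}{6} + K + W$)
$\left(N - 111422\right) + S{\left(495,283 \right)} = \left(\frac{170581}{281962} - 111422\right) + \left(- \frac{43}{6} + 495 + 283\right) = - \frac{31416599383}{281962} + \frac{4625}{6} = - \frac{46798880512}{422943}$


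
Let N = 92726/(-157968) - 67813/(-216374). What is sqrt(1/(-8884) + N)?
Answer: I*sqrt(2738390342049132145875106)/3163089716628 ≈ 0.52316*I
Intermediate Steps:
N = -2337802885/8545042008 (N = 92726*(-1/157968) - 67813*(-1/216374) = -46363/78984 + 67813/216374 = -2337802885/8545042008 ≈ -0.27359)
sqrt(1/(-8884) + N) = sqrt(1/(-8884) - 2337802885/8545042008) = sqrt(-1/8884 - 2337802885/8545042008) = sqrt(-5194396468087/18978538299768) = I*sqrt(2738390342049132145875106)/3163089716628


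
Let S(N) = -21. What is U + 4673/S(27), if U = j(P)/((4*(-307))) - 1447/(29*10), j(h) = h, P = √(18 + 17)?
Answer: -1385557/6090 - √35/1228 ≈ -227.52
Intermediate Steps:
P = √35 ≈ 5.9161
U = -1447/290 - √35/1228 (U = √35/((4*(-307))) - 1447/(29*10) = √35/(-1228) - 1447/290 = √35*(-1/1228) - 1447*1/290 = -√35/1228 - 1447/290 = -1447/290 - √35/1228 ≈ -4.9945)
U + 4673/S(27) = (-1447/290 - √35/1228) + 4673/(-21) = (-1447/290 - √35/1228) + 4673*(-1/21) = (-1447/290 - √35/1228) - 4673/21 = -1385557/6090 - √35/1228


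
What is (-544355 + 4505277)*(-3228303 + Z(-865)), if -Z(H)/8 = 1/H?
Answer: -11060803733004214/865 ≈ -1.2787e+13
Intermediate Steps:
Z(H) = -8/H
(-544355 + 4505277)*(-3228303 + Z(-865)) = (-544355 + 4505277)*(-3228303 - 8/(-865)) = 3960922*(-3228303 - 8*(-1/865)) = 3960922*(-3228303 + 8/865) = 3960922*(-2792482087/865) = -11060803733004214/865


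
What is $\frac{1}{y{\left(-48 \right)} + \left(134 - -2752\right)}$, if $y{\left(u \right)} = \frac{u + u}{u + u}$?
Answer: $\frac{1}{2887} \approx 0.00034638$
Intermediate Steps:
$y{\left(u \right)} = 1$ ($y{\left(u \right)} = \frac{2 u}{2 u} = 2 u \frac{1}{2 u} = 1$)
$\frac{1}{y{\left(-48 \right)} + \left(134 - -2752\right)} = \frac{1}{1 + \left(134 - -2752\right)} = \frac{1}{1 + \left(134 + 2752\right)} = \frac{1}{1 + 2886} = \frac{1}{2887}$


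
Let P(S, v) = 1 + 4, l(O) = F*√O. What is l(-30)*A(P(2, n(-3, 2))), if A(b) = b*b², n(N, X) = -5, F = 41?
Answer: 5125*I*√30 ≈ 28071.0*I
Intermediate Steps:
l(O) = 41*√O
P(S, v) = 5
A(b) = b³
l(-30)*A(P(2, n(-3, 2))) = (41*√(-30))*5³ = (41*(I*√30))*125 = (41*I*√30)*125 = 5125*I*√30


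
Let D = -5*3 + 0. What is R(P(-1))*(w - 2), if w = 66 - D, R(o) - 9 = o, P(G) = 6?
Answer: 1185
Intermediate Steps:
R(o) = 9 + o
D = -15 (D = -15 + 0 = -15)
w = 81 (w = 66 - 1*(-15) = 66 + 15 = 81)
R(P(-1))*(w - 2) = (9 + 6)*(81 - 2) = 15*79 = 1185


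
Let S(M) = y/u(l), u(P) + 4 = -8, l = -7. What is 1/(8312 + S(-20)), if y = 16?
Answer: 3/24932 ≈ 0.00012033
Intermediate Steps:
u(P) = -12 (u(P) = -4 - 8 = -12)
S(M) = -4/3 (S(M) = 16/(-12) = 16*(-1/12) = -4/3)
1/(8312 + S(-20)) = 1/(8312 - 4/3) = 1/(24932/3) = 3/24932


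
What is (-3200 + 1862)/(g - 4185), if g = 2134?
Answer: 1338/2051 ≈ 0.65236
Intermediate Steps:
(-3200 + 1862)/(g - 4185) = (-3200 + 1862)/(2134 - 4185) = -1338/(-2051) = -1338*(-1/2051) = 1338/2051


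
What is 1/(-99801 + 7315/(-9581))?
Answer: -871/86927336 ≈ -1.0020e-5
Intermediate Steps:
1/(-99801 + 7315/(-9581)) = 1/(-99801 + 7315*(-1/9581)) = 1/(-99801 - 665/871) = 1/(-86927336/871) = -871/86927336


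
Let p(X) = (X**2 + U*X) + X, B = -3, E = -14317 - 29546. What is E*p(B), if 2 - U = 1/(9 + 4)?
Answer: -131589/13 ≈ -10122.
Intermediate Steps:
U = 25/13 (U = 2 - 1/(9 + 4) = 2 - 1/13 = 25/13 ≈ 1.9231)
E = -43863
p(X) = X**2 + 38*X/13 (p(X) = (X**2 + 25*X/13) + X = X**2 + 38*X/13)
E*p(B) = -43863*(-3)*(38 + 13*(-3))/13 = -43863*(-3)*(38 - 39)/13 = -43863*(-3)*(-1)/13 = -43863*3/13 = -131589/13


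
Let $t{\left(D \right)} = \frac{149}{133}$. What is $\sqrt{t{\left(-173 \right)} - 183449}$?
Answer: $\frac{6 i \sqrt{90139154}}{133} \approx 428.31 i$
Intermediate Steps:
$t{\left(D \right)} = \frac{149}{133}$ ($t{\left(D \right)} = 149 \cdot \frac{1}{133} = \frac{149}{133}$)
$\sqrt{t{\left(-173 \right)} - 183449} = \sqrt{\frac{149}{133} - 183449} = \sqrt{- \frac{24398568}{133}} = \frac{6 i \sqrt{90139154}}{133}$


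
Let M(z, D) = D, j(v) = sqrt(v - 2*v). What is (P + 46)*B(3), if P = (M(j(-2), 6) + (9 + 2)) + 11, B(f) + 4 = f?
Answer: -74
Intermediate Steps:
B(f) = -4 + f
j(v) = sqrt(-v)
P = 28 (P = (6 + (9 + 2)) + 11 = (6 + 11) + 11 = 17 + 11 = 28)
(P + 46)*B(3) = (28 + 46)*(-4 + 3) = 74*(-1) = -74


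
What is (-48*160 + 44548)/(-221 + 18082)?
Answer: 36868/17861 ≈ 2.0642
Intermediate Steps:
(-48*160 + 44548)/(-221 + 18082) = (-7680 + 44548)/17861 = 36868*(1/17861) = 36868/17861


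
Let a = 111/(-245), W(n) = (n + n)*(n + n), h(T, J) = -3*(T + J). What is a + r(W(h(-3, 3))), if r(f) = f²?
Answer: -111/245 ≈ -0.45306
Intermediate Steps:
h(T, J) = -3*J - 3*T (h(T, J) = -3*(J + T) = -3*J - 3*T)
W(n) = 4*n² (W(n) = (2*n)*(2*n) = 4*n²)
a = -111/245 (a = 111*(-1/245) = -111/245 ≈ -0.45306)
a + r(W(h(-3, 3))) = -111/245 + (4*(-3*3 - 3*(-3))²)² = -111/245 + (4*(-9 + 9)²)² = -111/245 + (4*0²)² = -111/245 + (4*0)² = -111/245 + 0² = -111/245 + 0 = -111/245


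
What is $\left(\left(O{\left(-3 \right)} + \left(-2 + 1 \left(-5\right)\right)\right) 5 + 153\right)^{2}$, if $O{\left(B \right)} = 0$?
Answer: $13924$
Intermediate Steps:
$\left(\left(O{\left(-3 \right)} + \left(-2 + 1 \left(-5\right)\right)\right) 5 + 153\right)^{2} = \left(\left(0 + \left(-2 + 1 \left(-5\right)\right)\right) 5 + 153\right)^{2} = \left(\left(0 - 7\right) 5 + 153\right)^{2} = \left(\left(-7\right) 5 + 153\right)^{2} = \left(-35 + 153\right)^{2} = 118^{2} = 13924$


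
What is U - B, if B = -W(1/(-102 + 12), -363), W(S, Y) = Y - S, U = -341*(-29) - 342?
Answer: 826561/90 ≈ 9184.0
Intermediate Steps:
U = 9547 (U = 9889 - 342 = 9547)
B = 32669/90 (B = -(-363 - 1/(-102 + 12)) = -(-363 - 1/(-90)) = -(-363 - 1*(-1/90)) = -(-363 + 1/90) = -1*(-32669/90) = 32669/90 ≈ 362.99)
U - B = 9547 - 1*32669/90 = 9547 - 32669/90 = 826561/90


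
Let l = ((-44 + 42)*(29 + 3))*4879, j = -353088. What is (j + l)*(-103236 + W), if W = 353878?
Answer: -166763150848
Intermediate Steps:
l = -312256 (l = -2*32*4879 = -64*4879 = -312256)
(j + l)*(-103236 + W) = (-353088 - 312256)*(-103236 + 353878) = -665344*250642 = -166763150848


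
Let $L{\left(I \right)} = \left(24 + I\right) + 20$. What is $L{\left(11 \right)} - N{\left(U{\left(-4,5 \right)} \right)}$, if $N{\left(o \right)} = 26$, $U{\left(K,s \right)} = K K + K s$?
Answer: $29$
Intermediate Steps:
$U{\left(K,s \right)} = K^{2} + K s$
$L{\left(I \right)} = 44 + I$
$L{\left(11 \right)} - N{\left(U{\left(-4,5 \right)} \right)} = \left(44 + 11\right) - 26 = 55 - 26 = 29$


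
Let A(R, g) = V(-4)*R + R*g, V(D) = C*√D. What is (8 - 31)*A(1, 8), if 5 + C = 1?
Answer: -184 + 184*I ≈ -184.0 + 184.0*I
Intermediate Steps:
C = -4 (C = -5 + 1 = -4)
V(D) = -4*√D
A(R, g) = R*g - 8*I*R (A(R, g) = (-8*I)*R + R*g = -8*I*R + R*g = R*g - 8*I*R)
(8 - 31)*A(1, 8) = (8 - 31)*(1*(8 - 8*I)) = -23*(8 - 8*I) = -184 + 184*I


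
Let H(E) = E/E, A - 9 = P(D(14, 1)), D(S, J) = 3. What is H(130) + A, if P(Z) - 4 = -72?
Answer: -58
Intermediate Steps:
P(Z) = -68 (P(Z) = 4 - 72 = -68)
A = -59 (A = 9 - 68 = -59)
H(E) = 1
H(130) + A = 1 - 59 = -58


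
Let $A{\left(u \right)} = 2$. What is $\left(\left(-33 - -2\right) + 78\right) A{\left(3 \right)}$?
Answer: $94$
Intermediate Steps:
$\left(\left(-33 - -2\right) + 78\right) A{\left(3 \right)} = \left(\left(-33 - -2\right) + 78\right) 2 = \left(\left(-33 + 2\right) + 78\right) 2 = \left(-31 + 78\right) 2 = 47 \cdot 2 = 94$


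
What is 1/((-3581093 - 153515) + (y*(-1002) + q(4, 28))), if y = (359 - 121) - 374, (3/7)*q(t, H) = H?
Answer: -3/10794812 ≈ -2.7791e-7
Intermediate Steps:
q(t, H) = 7*H/3
y = -136 (y = 238 - 374 = -136)
1/((-3581093 - 153515) + (y*(-1002) + q(4, 28))) = 1/((-3581093 - 153515) + (-136*(-1002) + (7/3)*28)) = 1/(-3734608 + (136272 + 196/3)) = 1/(-3734608 + 409012/3) = 1/(-10794812/3) = -3/10794812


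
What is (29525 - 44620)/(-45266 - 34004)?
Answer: 3019/15854 ≈ 0.19043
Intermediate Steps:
(29525 - 44620)/(-45266 - 34004) = -15095/(-79270) = -15095*(-1/79270) = 3019/15854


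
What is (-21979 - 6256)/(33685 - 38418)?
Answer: 28235/4733 ≈ 5.9656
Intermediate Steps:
(-21979 - 6256)/(33685 - 38418) = -28235/(-4733) = -28235*(-1/4733) = 28235/4733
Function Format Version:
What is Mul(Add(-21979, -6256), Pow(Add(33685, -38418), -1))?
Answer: Rational(28235, 4733) ≈ 5.9656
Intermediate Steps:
Mul(Add(-21979, -6256), Pow(Add(33685, -38418), -1)) = Mul(-28235, Pow(-4733, -1)) = Mul(-28235, Rational(-1, 4733)) = Rational(28235, 4733)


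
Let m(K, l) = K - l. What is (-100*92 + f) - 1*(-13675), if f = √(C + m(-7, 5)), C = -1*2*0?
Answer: 4475 + 2*I*√3 ≈ 4475.0 + 3.4641*I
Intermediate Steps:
C = 0 (C = -2*0 = 0)
f = 2*I*√3 (f = √(0 + (-7 - 1*5)) = √(0 + (-7 - 5)) = √(0 - 12) = √(-12) = 2*I*√3 ≈ 3.4641*I)
(-100*92 + f) - 1*(-13675) = (-100*92 + 2*I*√3) - 1*(-13675) = (-9200 + 2*I*√3) + 13675 = 4475 + 2*I*√3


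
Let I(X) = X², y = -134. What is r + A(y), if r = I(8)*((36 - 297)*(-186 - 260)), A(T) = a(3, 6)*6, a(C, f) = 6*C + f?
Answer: 7450128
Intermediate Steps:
a(C, f) = f + 6*C
A(T) = 144 (A(T) = (6 + 6*3)*6 = (6 + 18)*6 = 24*6 = 144)
r = 7449984 (r = 8²*((36 - 297)*(-186 - 260)) = 64*(-261*(-446)) = 64*116406 = 7449984)
r + A(y) = 7449984 + 144 = 7450128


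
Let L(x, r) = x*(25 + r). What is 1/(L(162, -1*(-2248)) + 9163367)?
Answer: 1/9531593 ≈ 1.0491e-7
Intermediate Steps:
1/(L(162, -1*(-2248)) + 9163367) = 1/(162*(25 - 1*(-2248)) + 9163367) = 1/(162*(25 + 2248) + 9163367) = 1/(162*2273 + 9163367) = 1/(368226 + 9163367) = 1/9531593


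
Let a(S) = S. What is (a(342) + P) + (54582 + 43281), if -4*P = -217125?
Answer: 609945/4 ≈ 1.5249e+5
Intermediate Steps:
P = 217125/4 (P = -¼*(-217125) = 217125/4 ≈ 54281.)
(a(342) + P) + (54582 + 43281) = (342 + 217125/4) + (54582 + 43281) = 218493/4 + 97863 = 609945/4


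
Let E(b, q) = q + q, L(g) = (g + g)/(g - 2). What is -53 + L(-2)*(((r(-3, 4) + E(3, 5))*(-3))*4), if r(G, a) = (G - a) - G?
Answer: -125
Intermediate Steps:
L(g) = 2*g/(-2 + g) (L(g) = (2*g)/(-2 + g) = 2*g/(-2 + g))
r(G, a) = -a
E(b, q) = 2*q
-53 + L(-2)*(((r(-3, 4) + E(3, 5))*(-3))*4) = -53 + (2*(-2)/(-2 - 2))*(((-1*4 + 2*5)*(-3))*4) = -53 + (2*(-2)/(-4))*(((-4 + 10)*(-3))*4) = -53 + (2*(-2)*(-¼))*((6*(-3))*4) = -53 + 1*(-18*4) = -53 + 1*(-72) = -53 - 72 = -125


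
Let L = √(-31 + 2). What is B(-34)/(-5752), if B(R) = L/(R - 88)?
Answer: I*√29/701744 ≈ 7.674e-6*I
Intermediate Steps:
L = I*√29 (L = √(-29) = I*√29 ≈ 5.3852*I)
B(R) = I*√29/(-88 + R) (B(R) = (I*√29)/(R - 88) = (I*√29)/(-88 + R) = I*√29/(-88 + R))
B(-34)/(-5752) = (I*√29/(-88 - 34))/(-5752) = (I*√29/(-122))*(-1/5752) = (I*√29*(-1/122))*(-1/5752) = -I*√29/122*(-1/5752) = I*√29/701744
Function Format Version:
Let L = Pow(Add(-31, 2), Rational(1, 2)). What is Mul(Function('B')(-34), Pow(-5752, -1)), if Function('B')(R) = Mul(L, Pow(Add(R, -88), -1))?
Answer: Mul(Rational(1, 701744), I, Pow(29, Rational(1, 2))) ≈ Mul(7.6740e-6, I)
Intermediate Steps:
L = Mul(I, Pow(29, Rational(1, 2))) (L = Pow(-29, Rational(1, 2)) = Mul(I, Pow(29, Rational(1, 2))) ≈ Mul(5.3852, I))
Function('B')(R) = Mul(I, Pow(29, Rational(1, 2)), Pow(Add(-88, R), -1)) (Function('B')(R) = Mul(Mul(I, Pow(29, Rational(1, 2))), Pow(Add(R, -88), -1)) = Mul(Mul(I, Pow(29, Rational(1, 2))), Pow(Add(-88, R), -1)) = Mul(I, Pow(29, Rational(1, 2)), Pow(Add(-88, R), -1)))
Mul(Function('B')(-34), Pow(-5752, -1)) = Mul(Mul(I, Pow(29, Rational(1, 2)), Pow(Add(-88, -34), -1)), Pow(-5752, -1)) = Mul(Mul(I, Pow(29, Rational(1, 2)), Pow(-122, -1)), Rational(-1, 5752)) = Mul(Mul(I, Pow(29, Rational(1, 2)), Rational(-1, 122)), Rational(-1, 5752)) = Mul(Mul(Rational(-1, 122), I, Pow(29, Rational(1, 2))), Rational(-1, 5752)) = Mul(Rational(1, 701744), I, Pow(29, Rational(1, 2)))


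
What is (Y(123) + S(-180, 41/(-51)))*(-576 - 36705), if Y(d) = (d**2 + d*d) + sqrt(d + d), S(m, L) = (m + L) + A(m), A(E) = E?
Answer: -1114597367 - 37281*sqrt(246) ≈ -1.1152e+9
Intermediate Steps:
S(m, L) = L + 2*m (S(m, L) = (m + L) + m = (L + m) + m = L + 2*m)
Y(d) = 2*d**2 + sqrt(2)*sqrt(d) (Y(d) = (d**2 + d**2) + sqrt(2*d) = 2*d**2 + sqrt(2)*sqrt(d))
(Y(123) + S(-180, 41/(-51)))*(-576 - 36705) = ((2*123**2 + sqrt(2)*sqrt(123)) + (41/(-51) + 2*(-180)))*(-576 - 36705) = ((2*15129 + sqrt(246)) + (41*(-1/51) - 360))*(-37281) = ((30258 + sqrt(246)) + (-41/51 - 360))*(-37281) = ((30258 + sqrt(246)) - 18401/51)*(-37281) = (1524757/51 + sqrt(246))*(-37281) = -1114597367 - 37281*sqrt(246)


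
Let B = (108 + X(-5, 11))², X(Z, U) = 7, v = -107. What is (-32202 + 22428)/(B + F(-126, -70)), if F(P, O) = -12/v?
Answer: -1045818/1415087 ≈ -0.73905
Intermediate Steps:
B = 13225 (B = (108 + 7)² = 115² = 13225)
F(P, O) = 12/107 (F(P, O) = -12/(-107) = -12*(-1/107) = 12/107)
(-32202 + 22428)/(B + F(-126, -70)) = (-32202 + 22428)/(13225 + 12/107) = -9774/1415087/107 = -9774*107/1415087 = -1045818/1415087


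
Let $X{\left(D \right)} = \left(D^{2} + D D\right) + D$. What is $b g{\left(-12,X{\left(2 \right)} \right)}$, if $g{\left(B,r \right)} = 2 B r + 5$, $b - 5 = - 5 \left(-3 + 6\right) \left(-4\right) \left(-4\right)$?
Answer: $55225$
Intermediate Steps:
$X{\left(D \right)} = D + 2 D^{2}$ ($X{\left(D \right)} = \left(D^{2} + D^{2}\right) + D = 2 D^{2} + D = D + 2 D^{2}$)
$b = -235$ ($b = 5 + - 5 \left(-3 + 6\right) \left(-4\right) \left(-4\right) = 5 + - 5 \cdot 3 \left(-4\right) \left(-4\right) = 5 + \left(-5\right) \left(-12\right) \left(-4\right) = 5 + 60 \left(-4\right) = 5 - 240 = -235$)
$g{\left(B,r \right)} = 5 + 2 B r$ ($g{\left(B,r \right)} = 2 B r + 5 = 5 + 2 B r$)
$b g{\left(-12,X{\left(2 \right)} \right)} = - 235 \left(5 + 2 \left(-12\right) 2 \left(1 + 2 \cdot 2\right)\right) = - 235 \left(5 + 2 \left(-12\right) 2 \left(1 + 4\right)\right) = - 235 \left(5 + 2 \left(-12\right) 2 \cdot 5\right) = - 235 \left(5 + 2 \left(-12\right) 10\right) = - 235 \left(5 - 240\right) = \left(-235\right) \left(-235\right) = 55225$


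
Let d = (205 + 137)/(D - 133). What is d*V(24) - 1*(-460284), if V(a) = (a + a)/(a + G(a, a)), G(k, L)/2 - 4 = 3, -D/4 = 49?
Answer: 151433004/329 ≈ 4.6028e+5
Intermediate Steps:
D = -196 (D = -4*49 = -196)
G(k, L) = 14 (G(k, L) = 8 + 2*3 = 8 + 6 = 14)
V(a) = 2*a/(14 + a) (V(a) = (a + a)/(a + 14) = (2*a)/(14 + a) = 2*a/(14 + a))
d = -342/329 (d = (205 + 137)/(-196 - 133) = 342/(-329) = 342*(-1/329) = -342/329 ≈ -1.0395)
d*V(24) - 1*(-460284) = -684*24/(329*(14 + 24)) - 1*(-460284) = -684*24/(329*38) + 460284 = -342/329*24/19 + 460284 = -432/329 + 460284 = 151433004/329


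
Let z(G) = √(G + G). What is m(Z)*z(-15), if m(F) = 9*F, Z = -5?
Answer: -45*I*√30 ≈ -246.48*I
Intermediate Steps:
z(G) = √2*√G (z(G) = √(2*G) = √2*√G)
m(Z)*z(-15) = (9*(-5))*(√2*√(-15)) = -45*√2*I*√15 = -45*I*√30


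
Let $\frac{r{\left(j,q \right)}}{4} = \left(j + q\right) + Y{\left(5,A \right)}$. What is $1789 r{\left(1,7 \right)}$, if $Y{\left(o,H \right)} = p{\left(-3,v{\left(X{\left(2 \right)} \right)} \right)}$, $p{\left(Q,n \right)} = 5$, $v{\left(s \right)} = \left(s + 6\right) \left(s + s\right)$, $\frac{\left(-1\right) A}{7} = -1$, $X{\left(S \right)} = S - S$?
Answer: $93028$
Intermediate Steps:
$X{\left(S \right)} = 0$
$A = 7$ ($A = \left(-7\right) \left(-1\right) = 7$)
$v{\left(s \right)} = 2 s \left(6 + s\right)$ ($v{\left(s \right)} = \left(6 + s\right) 2 s = 2 s \left(6 + s\right)$)
$Y{\left(o,H \right)} = 5$
$r{\left(j,q \right)} = 20 + 4 j + 4 q$ ($r{\left(j,q \right)} = 4 \left(\left(j + q\right) + 5\right) = 4 \left(5 + j + q\right) = 20 + 4 j + 4 q$)
$1789 r{\left(1,7 \right)} = 1789 \left(20 + 4 \cdot 1 + 4 \cdot 7\right) = 1789 \left(20 + 4 + 28\right) = 1789 \cdot 52 = 93028$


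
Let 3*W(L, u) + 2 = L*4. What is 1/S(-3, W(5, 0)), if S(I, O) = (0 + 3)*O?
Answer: 1/18 ≈ 0.055556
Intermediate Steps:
W(L, u) = -⅔ + 4*L/3 (W(L, u) = -⅔ + (L*4)/3 = -⅔ + (4*L)/3 = -⅔ + 4*L/3)
S(I, O) = 3*O
1/S(-3, W(5, 0)) = 1/(3*(-⅔ + (4/3)*5)) = 1/(3*(-⅔ + 20/3)) = 1/(3*6) = 1/18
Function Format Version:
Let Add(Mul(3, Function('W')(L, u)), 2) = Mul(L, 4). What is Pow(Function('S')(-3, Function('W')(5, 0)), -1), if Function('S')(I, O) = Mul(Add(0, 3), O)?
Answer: Rational(1, 18) ≈ 0.055556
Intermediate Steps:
Function('W')(L, u) = Add(Rational(-2, 3), Mul(Rational(4, 3), L)) (Function('W')(L, u) = Add(Rational(-2, 3), Mul(Rational(1, 3), Mul(L, 4))) = Add(Rational(-2, 3), Mul(Rational(1, 3), Mul(4, L))) = Add(Rational(-2, 3), Mul(Rational(4, 3), L)))
Function('S')(I, O) = Mul(3, O)
Pow(Function('S')(-3, Function('W')(5, 0)), -1) = Pow(Mul(3, Add(Rational(-2, 3), Mul(Rational(4, 3), 5))), -1) = Pow(Mul(3, Add(Rational(-2, 3), Rational(20, 3))), -1) = Pow(Mul(3, 6), -1) = Pow(18, -1) = Rational(1, 18)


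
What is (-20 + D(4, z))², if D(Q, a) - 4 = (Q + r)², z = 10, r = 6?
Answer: 7056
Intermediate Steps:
D(Q, a) = 4 + (6 + Q)² (D(Q, a) = 4 + (Q + 6)² = 4 + (6 + Q)²)
(-20 + D(4, z))² = (-20 + (4 + (6 + 4)²))² = (-20 + (4 + 10²))² = (-20 + (4 + 100))² = (-20 + 104)² = 84² = 7056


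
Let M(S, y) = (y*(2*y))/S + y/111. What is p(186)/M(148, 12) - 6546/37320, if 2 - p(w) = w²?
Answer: -1990386519/118180 ≈ -16842.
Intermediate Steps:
M(S, y) = y/111 + 2*y²/S (M(S, y) = (2*y²)/S + y*(1/111) = 2*y²/S + y/111 = y/111 + 2*y²/S)
p(w) = 2 - w²
p(186)/M(148, 12) - 6546/37320 = (2 - 1*186²)/(((1/111)*12*(148 + 222*12)/148)) - 6546/37320 = (2 - 1*34596)/(((1/111)*12*(1/148)*(148 + 2664))) - 6546*1/37320 = (2 - 34596)/(((1/111)*12*(1/148)*2812)) - 1091/6220 = -34594/76/37 - 1091/6220 = -34594*37/76 - 1091/6220 = -639989/38 - 1091/6220 = -1990386519/118180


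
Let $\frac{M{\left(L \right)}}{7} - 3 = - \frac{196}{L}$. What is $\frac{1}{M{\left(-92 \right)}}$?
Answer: $\frac{23}{826} \approx 0.027845$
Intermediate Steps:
$M{\left(L \right)} = 21 - \frac{1372}{L}$ ($M{\left(L \right)} = 21 + 7 \left(- \frac{196}{L}\right) = 21 - \frac{1372}{L}$)
$\frac{1}{M{\left(-92 \right)}} = \frac{1}{21 - \frac{1372}{-92}} = \frac{1}{21 - - \frac{343}{23}} = \frac{1}{21 + \frac{343}{23}} = \frac{1}{\frac{826}{23}} = \frac{23}{826}$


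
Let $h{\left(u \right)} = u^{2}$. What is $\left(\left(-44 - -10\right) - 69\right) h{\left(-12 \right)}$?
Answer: $-14832$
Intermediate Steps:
$\left(\left(-44 - -10\right) - 69\right) h{\left(-12 \right)} = \left(\left(-44 - -10\right) - 69\right) \left(-12\right)^{2} = \left(\left(-44 + 10\right) - 69\right) 144 = \left(-34 - 69\right) 144 = \left(-103\right) 144 = -14832$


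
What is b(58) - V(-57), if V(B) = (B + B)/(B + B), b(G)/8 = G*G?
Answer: 26911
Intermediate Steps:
b(G) = 8*G² (b(G) = 8*(G*G) = 8*G²)
V(B) = 1 (V(B) = (2*B)/((2*B)) = (2*B)*(1/(2*B)) = 1)
b(58) - V(-57) = 8*58² - 1*1 = 8*3364 - 1 = 26912 - 1 = 26911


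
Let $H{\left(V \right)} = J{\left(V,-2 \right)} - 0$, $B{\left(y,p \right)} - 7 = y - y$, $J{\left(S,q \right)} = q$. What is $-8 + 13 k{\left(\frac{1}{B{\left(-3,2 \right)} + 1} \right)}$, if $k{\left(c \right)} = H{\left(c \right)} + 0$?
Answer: $-34$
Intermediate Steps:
$B{\left(y,p \right)} = 7$ ($B{\left(y,p \right)} = 7 + \left(y - y\right) = 7 + 0 = 7$)
$H{\left(V \right)} = -2$ ($H{\left(V \right)} = -2 - 0 = -2 + 0 = -2$)
$k{\left(c \right)} = -2$ ($k{\left(c \right)} = -2 + 0 = -2$)
$-8 + 13 k{\left(\frac{1}{B{\left(-3,2 \right)} + 1} \right)} = -8 + 13 \left(-2\right) = -8 - 26 = -34$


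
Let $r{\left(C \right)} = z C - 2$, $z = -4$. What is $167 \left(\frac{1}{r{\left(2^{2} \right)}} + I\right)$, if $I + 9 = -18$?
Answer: $- \frac{81329}{18} \approx -4518.3$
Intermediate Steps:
$I = -27$ ($I = -9 - 18 = -27$)
$r{\left(C \right)} = -2 - 4 C$ ($r{\left(C \right)} = - 4 C - 2 = -2 - 4 C$)
$167 \left(\frac{1}{r{\left(2^{2} \right)}} + I\right) = 167 \left(\frac{1}{-2 - 4 \cdot 2^{2}} - 27\right) = 167 \left(\frac{1}{-2 - 16} - 27\right) = 167 \left(\frac{1}{-18} - 27\right) = 167 \left(- \frac{1}{18} - 27\right) = 167 \left(- \frac{487}{18}\right) = - \frac{81329}{18}$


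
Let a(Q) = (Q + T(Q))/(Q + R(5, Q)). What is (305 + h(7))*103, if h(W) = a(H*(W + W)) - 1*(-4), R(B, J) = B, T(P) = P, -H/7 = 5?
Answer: 3107407/97 ≈ 32035.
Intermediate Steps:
H = -35 (H = -7*5 = -35)
a(Q) = 2*Q/(5 + Q) (a(Q) = (Q + Q)/(Q + 5) = (2*Q)/(5 + Q) = 2*Q/(5 + Q))
h(W) = 4 - 140*W/(5 - 70*W) (h(W) = 2*(-35*(W + W))/(5 - 35*(W + W)) - 1*(-4) = 2*(-70*W)/(5 - 70*W) + 4 = -140*W/(5 - 70*W) + 4 = 4 - 140*W/(5 - 70*W))
(305 + h(7))*103 = (305 + 4*(-1 + 21*7)/(-1 + 14*7))*103 = (305 + 4*(-1 + 147)/(-1 + 98))*103 = (305 + 4*146/97)*103 = (305 + 4*(1/97)*146)*103 = (305 + 584/97)*103 = (30169/97)*103 = 3107407/97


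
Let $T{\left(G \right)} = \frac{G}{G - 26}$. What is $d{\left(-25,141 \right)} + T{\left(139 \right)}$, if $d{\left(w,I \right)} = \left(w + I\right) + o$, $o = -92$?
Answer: $\frac{2851}{113} \approx 25.23$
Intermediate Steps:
$T{\left(G \right)} = \frac{G}{-26 + G}$ ($T{\left(G \right)} = \frac{G}{G - 26} = \frac{G}{-26 + G}$)
$d{\left(w,I \right)} = -92 + I + w$ ($d{\left(w,I \right)} = \left(w + I\right) - 92 = \left(I + w\right) - 92 = -92 + I + w$)
$d{\left(-25,141 \right)} + T{\left(139 \right)} = \left(-92 + 141 - 25\right) + \frac{139}{-26 + 139} = 24 + \frac{139}{113} = \frac{2851}{113}$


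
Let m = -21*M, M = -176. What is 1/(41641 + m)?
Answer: 1/45337 ≈ 2.2057e-5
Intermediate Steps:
m = 3696 (m = -21*(-176) = 3696)
1/(41641 + m) = 1/(41641 + 3696) = 1/45337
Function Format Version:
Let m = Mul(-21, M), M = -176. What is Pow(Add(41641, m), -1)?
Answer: Rational(1, 45337) ≈ 2.2057e-5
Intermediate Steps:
m = 3696 (m = Mul(-21, -176) = 3696)
Pow(Add(41641, m), -1) = Pow(Add(41641, 3696), -1) = Pow(45337, -1) = Rational(1, 45337)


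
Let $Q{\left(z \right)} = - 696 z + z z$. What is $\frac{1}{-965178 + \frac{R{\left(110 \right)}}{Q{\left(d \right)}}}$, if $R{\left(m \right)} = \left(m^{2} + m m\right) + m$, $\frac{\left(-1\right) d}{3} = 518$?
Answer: $- \frac{349650}{337474485269} \approx -1.0361 \cdot 10^{-6}$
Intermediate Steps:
$d = -1554$ ($d = \left(-3\right) 518 = -1554$)
$R{\left(m \right)} = m + 2 m^{2}$ ($R{\left(m \right)} = \left(m^{2} + m^{2}\right) + m = 2 m^{2} + m = m + 2 m^{2}$)
$Q{\left(z \right)} = z^{2} - 696 z$ ($Q{\left(z \right)} = - 696 z + z^{2} = z^{2} - 696 z$)
$\frac{1}{-965178 + \frac{R{\left(110 \right)}}{Q{\left(d \right)}}} = \frac{1}{-965178 + \frac{110 \left(1 + 2 \cdot 110\right)}{\left(-1554\right) \left(-696 - 1554\right)}} = \frac{1}{-965178 + \frac{110 \left(1 + 220\right)}{\left(-1554\right) \left(-2250\right)}} = \frac{1}{-965178 + \frac{110 \cdot 221}{3496500}} = \frac{1}{-965178 + 24310 \cdot \frac{1}{3496500}} = \frac{1}{-965178 + \frac{2431}{349650}} = \frac{1}{- \frac{337474485269}{349650}} = - \frac{349650}{337474485269}$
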